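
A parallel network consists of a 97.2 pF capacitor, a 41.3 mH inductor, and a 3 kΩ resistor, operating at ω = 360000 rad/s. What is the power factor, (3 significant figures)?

X_L = ωL = 14900 Ω
X_C = 1/(ωC) = 28600 Ω
Parallel: admittances add. Y = 1/R + 1/(jωL) + jωC
Y = (0.000333 − j3.23e-05) S
|Y| = 0.000335 S → |Z| = 1/|Y| = 2990 Ω, ∠Z = −∠Y = 5.53°
cos φ = cos(5.53°) = 0.995

0.995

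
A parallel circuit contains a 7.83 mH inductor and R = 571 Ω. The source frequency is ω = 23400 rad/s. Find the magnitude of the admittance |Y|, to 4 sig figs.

5.732 mS

X_L = ωL = 183.2 Ω
Parallel: admittances add. Y = 1/R + 1/(jωL)
Y = (0.001751 − j0.005458) S
|Y| = 0.005732 S → |Z| = 1/|Y| = 174.5 Ω, ∠Z = −∠Y = 72.21°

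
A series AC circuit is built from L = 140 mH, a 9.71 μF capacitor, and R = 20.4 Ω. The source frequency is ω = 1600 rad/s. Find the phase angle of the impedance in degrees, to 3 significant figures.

X_L = ωL = 224 Ω
X_C = 1/(ωC) = 64.4 Ω
Net reactance X = X_L − X_C = 160 Ω
Z = 20.4 + j160 Ω
|Z| = √(20.4² + 160²) = 161 Ω
∠Z = arctan(160/20.4) = 82.7°

82.7°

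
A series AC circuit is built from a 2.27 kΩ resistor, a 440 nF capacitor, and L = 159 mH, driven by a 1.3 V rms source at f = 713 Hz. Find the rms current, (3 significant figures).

ω = 2πf = 4480 rad/s
X_L = ωL = 712 Ω
X_C = 1/(ωC) = 507 Ω
Net reactance X = X_L − X_C = 205 Ω
Z = 2270 + j205 Ω
|Z| = √(2270² + 205²) = 2280 Ω
I = V/|Z| = 1.3/2280 = 570 μA

570 μA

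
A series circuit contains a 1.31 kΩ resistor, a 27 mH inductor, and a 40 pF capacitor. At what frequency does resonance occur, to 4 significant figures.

ω₀ = 1/√(LC) = 1/√(0.027 × 4e-11) = 962300 rad/s
f₀ = ω₀/(2π) = 153.1 kHz

153.1 kHz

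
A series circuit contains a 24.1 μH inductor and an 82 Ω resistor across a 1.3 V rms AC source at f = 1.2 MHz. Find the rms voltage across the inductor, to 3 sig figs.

ω = 2πf = 7.54e+06 rad/s
X_L = ωL = 182 Ω
Z = 82.0 + j182 Ω
|Z| = √(82.0² + 182²) = 199 Ω
I = V/|Z| = 6.52 mA
V_L = I·|Z_L| = 0.00652 × 182 = 1.18 V

1.18 V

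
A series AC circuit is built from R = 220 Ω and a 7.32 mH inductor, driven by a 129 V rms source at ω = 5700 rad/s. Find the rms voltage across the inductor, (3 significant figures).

24.0 V

X_L = ωL = 41.7 Ω
Z = 220 + j41.7 Ω
|Z| = √(220² + 41.7²) = 224 Ω
I = V/|Z| = 576 mA
V_L = I·|Z_L| = 0.576 × 41.7 = 24.0 V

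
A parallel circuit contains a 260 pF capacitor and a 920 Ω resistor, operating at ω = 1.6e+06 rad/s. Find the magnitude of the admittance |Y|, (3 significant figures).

1.16 mS

X_C = 1/(ωC) = 2400 Ω
Parallel: admittances add. Y = 1/R + jωC
Y = (0.00109 + j0.000416) S
|Y| = 0.00116 S → |Z| = 1/|Y| = 859 Ω, ∠Z = −∠Y = -20.9°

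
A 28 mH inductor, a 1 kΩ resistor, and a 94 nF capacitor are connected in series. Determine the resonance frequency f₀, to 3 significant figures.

3.10 kHz

ω₀ = 1/√(LC) = 1/√(0.028 × 9.4e-08) = 19490 rad/s
f₀ = ω₀/(2π) = 3.10 kHz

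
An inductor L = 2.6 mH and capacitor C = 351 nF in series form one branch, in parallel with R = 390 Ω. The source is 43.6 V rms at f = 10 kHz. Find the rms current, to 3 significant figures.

ω = 2πf = 62830 rad/s
X_L = ωL = 163 Ω
X_C = 1/(ωC) = 45.3 Ω
Branch 1: Z₁ = R = 390 Ω
Branch 2 (series LC): Z₂ = j(X_L − X_C) = j118 Ω
Parallel: Z = Z₁Z₂/(Z₁+Z₂), |Z| = 113 Ω, ∠Z = 73.2°
I = V/|Z| = 43.6/113 = 386 mA

386 mA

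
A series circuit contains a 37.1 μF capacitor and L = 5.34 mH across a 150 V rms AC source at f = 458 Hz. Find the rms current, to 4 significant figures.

ω = 2πf = 2878 rad/s
X_L = ωL = 15.37 Ω
X_C = 1/(ωC) = 9.367 Ω
Net reactance X = X_L − X_C = 6.000 Ω
Z = j6.000 Ω
|Z| = √(0² + 6.000²) = 6.000 Ω
I = V/|Z| = 150/6.000 = 25.00 A

25.00 A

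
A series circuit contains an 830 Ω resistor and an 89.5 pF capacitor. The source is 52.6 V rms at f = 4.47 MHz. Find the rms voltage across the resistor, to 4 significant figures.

ω = 2πf = 2.809e+07 rad/s
X_C = 1/(ωC) = 397.8 Ω
Z = 830.0 − j397.8 Ω
|Z| = √(830.0² + 397.8²) = 920.4 Ω
I = V/|Z| = 57.15 mA
V_R = I·|Z_R| = 0.05715 × 830.0 = 47.43 V

47.43 V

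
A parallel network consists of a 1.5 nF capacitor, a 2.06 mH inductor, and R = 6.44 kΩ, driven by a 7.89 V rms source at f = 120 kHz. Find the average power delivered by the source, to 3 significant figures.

ω = 2πf = 754000 rad/s
X_L = ωL = 1550 Ω
X_C = 1/(ωC) = 884 Ω
Parallel: admittances add. Y = 1/R + 1/(jωL) + jωC
Y = (0.000155 + j0.000487) S
|Y| = 0.000511 S → |Z| = 1/|Y| = 1960 Ω, ∠Z = −∠Y = -72.3°
I = V/|Z| = 4.03 mA
P = VI cos φ = 7.89 × 0.00403 × cos(-72.3°) = 9.67 mW

9.67 mW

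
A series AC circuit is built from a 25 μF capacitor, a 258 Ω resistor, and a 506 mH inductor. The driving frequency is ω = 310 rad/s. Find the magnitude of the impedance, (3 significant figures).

259 Ω

X_L = ωL = 157 Ω
X_C = 1/(ωC) = 129 Ω
Net reactance X = X_L − X_C = 27.8 Ω
Z = 258 + j27.8 Ω
|Z| = √(258² + 27.8²) = 259 Ω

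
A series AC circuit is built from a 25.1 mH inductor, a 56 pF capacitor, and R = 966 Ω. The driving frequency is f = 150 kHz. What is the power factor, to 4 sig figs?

ω = 2πf = 942500 rad/s
X_L = ωL = 23660 Ω
X_C = 1/(ωC) = 18950 Ω
Net reactance X = X_L − X_C = 4709 Ω
Z = 966.0 + j4709 Ω
|Z| = √(966.0² + 4709²) = 4807 Ω
∠Z = arctan(4709/966.0) = 78.41°
cos φ = cos(78.41°) = 0.2009

0.2009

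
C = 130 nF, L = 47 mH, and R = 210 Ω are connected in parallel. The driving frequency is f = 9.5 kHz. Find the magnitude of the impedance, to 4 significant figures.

113.6 Ω

ω = 2πf = 59690 rad/s
X_L = ωL = 2805 Ω
X_C = 1/(ωC) = 128.9 Ω
Parallel: admittances add. Y = 1/R + 1/(jωL) + jωC
Y = (0.004762 + j0.007403) S
|Y| = 0.008803 S → |Z| = 1/|Y| = 113.6 Ω, ∠Z = −∠Y = -57.25°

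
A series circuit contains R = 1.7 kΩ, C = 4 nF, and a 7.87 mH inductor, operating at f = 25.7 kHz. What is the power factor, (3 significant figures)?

0.987

ω = 2πf = 161500 rad/s
X_L = ωL = 1270 Ω
X_C = 1/(ωC) = 1550 Ω
Net reactance X = X_L − X_C = -277 Ω
Z = 1700 − j277 Ω
|Z| = √(1700² + 277²) = 1720 Ω
∠Z = arctan(-277/1700) = -9.27°
cos φ = cos(-9.27°) = 0.987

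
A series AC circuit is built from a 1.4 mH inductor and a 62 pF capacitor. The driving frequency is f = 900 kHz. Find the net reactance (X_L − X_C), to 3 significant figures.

5060 Ω

ω = 2πf = 5.655e+06 rad/s
X_L = ωL = 7920 Ω
X_C = 1/(ωC) = 2850 Ω
X = 7920 − 2850 = 5060 Ω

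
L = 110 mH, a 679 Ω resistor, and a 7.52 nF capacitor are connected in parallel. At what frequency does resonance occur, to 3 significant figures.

5.53 kHz

ω₀ = 1/√(LC) = 1/√(0.11 × 7.52e-09) = 34770 rad/s
f₀ = ω₀/(2π) = 5.53 kHz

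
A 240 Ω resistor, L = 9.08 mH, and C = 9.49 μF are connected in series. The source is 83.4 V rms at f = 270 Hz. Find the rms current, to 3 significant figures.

ω = 2πf = 1696 rad/s
X_L = ωL = 15.4 Ω
X_C = 1/(ωC) = 62.1 Ω
Net reactance X = X_L − X_C = -46.7 Ω
Z = 240 − j46.7 Ω
|Z| = √(240² + 46.7²) = 245 Ω
I = V/|Z| = 83.4/245 = 341 mA

341 mA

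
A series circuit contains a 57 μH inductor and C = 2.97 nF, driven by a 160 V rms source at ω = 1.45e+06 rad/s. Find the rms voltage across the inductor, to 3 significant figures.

X_L = ωL = 82.7 Ω
X_C = 1/(ωC) = 232 Ω
Net reactance X = X_L − X_C = -150 Ω
Z = − j150 Ω
|Z| = √(0² + 150²) = 150 Ω
I = V/|Z| = 1.07 A
V_L = I·|Z_L| = 1.07 × 82.7 = 88.4 V

88.4 V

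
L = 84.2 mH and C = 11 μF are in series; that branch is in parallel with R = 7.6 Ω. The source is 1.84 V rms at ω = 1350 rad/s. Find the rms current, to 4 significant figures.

X_L = ωL = 113.7 Ω
X_C = 1/(ωC) = 67.34 Ω
Branch 1: Z₁ = R = 7.600 Ω
Branch 2 (series LC): Z₂ = j(X_L − X_C) = j46.33 Ω
Parallel: Z = Z₁Z₂/(Z₁+Z₂), |Z| = 7.500 Ω, ∠Z = 9.316°
I = V/|Z| = 1.84/7.500 = 245.3 mA

245.3 mA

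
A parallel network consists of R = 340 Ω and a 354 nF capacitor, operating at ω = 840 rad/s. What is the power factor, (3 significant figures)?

0.995

X_C = 1/(ωC) = 3360 Ω
Parallel: admittances add. Y = 1/R + jωC
Y = (0.00294 + j0.000297) S
|Y| = 0.00296 S → |Z| = 1/|Y| = 338 Ω, ∠Z = −∠Y = -5.77°
cos φ = cos(-5.77°) = 0.995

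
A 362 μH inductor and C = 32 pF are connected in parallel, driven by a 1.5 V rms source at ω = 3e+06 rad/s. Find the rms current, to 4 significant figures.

X_L = ωL = 1086 Ω
X_C = 1/(ωC) = 10420 Ω
Parallel: admittances add. Y = 1/(jωL) + jωC
Y = (0 − j0.0008248) S
|Y| = 0.0008248 S → |Z| = 1/|Y| = 1212 Ω, ∠Z = −∠Y = 90.00°
I = V/|Z| = 1.5/1212 = 1.237 mA

1.237 mA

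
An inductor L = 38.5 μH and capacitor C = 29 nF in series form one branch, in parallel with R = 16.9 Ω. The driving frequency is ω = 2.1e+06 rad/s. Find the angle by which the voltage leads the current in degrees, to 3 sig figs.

14.7°

X_L = ωL = 80.9 Ω
X_C = 1/(ωC) = 16.4 Ω
Branch 1: Z₁ = R = 16.9 Ω
Branch 2 (series LC): Z₂ = j(X_L − X_C) = j64.4 Ω
Parallel: Z = Z₁Z₂/(Z₁+Z₂), |Z| = 16.3 Ω, ∠Z = 14.7°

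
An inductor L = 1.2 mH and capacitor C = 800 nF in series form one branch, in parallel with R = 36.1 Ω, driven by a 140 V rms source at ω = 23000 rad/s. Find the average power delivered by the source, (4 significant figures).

X_L = ωL = 27.60 Ω
X_C = 1/(ωC) = 54.35 Ω
Branch 1: Z₁ = R = 36.10 Ω
Branch 2 (series LC): Z₂ = j(X_L − X_C) = −j26.75 Ω
Parallel: Z = Z₁Z₂/(Z₁+Z₂), |Z| = 21.49 Ω, ∠Z = -53.46°
I = V/|Z| = 6.514 A
P = VI cos φ = 140 × 6.514 × cos(-53.46°) = 542.9 W

542.9 W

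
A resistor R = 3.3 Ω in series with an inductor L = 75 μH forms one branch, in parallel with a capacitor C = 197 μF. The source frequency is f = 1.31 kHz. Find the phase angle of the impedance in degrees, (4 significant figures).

-79.41°

ω = 2πf = 8231 rad/s
X_L = ωL = 0.6173 Ω
X_C = 1/(ωC) = 0.6167 Ω
Branch 1 (R+jX_L): Z₁ = 3.300 + j0.6173 Ω, |Z₁| = 3.357 Ω
Branch 2 (−jX_C): Z₂ = −j0.6167 Ω
Parallel: Z = Z₁Z₂/(Z₁+Z₂), |Z| = 0.6274 Ω, ∠Z = -79.41°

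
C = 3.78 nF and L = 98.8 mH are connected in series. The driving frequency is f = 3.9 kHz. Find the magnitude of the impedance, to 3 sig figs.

8370 Ω

ω = 2πf = 24500 rad/s
X_L = ωL = 2420 Ω
X_C = 1/(ωC) = 10800 Ω
Net reactance X = X_L − X_C = -8370 Ω
Z = − j8370 Ω
|Z| = √(0² + 8370²) = 8370 Ω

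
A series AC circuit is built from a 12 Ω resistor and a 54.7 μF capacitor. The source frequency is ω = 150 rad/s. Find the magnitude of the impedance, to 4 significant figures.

X_C = 1/(ωC) = 121.9 Ω
Z = 12.00 − j121.9 Ω
|Z| = √(12.00² + 121.9²) = 122.5 Ω

122.5 Ω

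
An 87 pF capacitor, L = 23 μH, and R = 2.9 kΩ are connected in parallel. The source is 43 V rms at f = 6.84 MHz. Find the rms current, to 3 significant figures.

118 mA

ω = 2πf = 4.298e+07 rad/s
X_L = ωL = 988 Ω
X_C = 1/(ωC) = 267 Ω
Parallel: admittances add. Y = 1/R + 1/(jωL) + jωC
Y = (0.000345 + j0.00273) S
|Y| = 0.00275 S → |Z| = 1/|Y| = 364 Ω, ∠Z = −∠Y = -82.8°
I = V/|Z| = 43/364 = 118 mA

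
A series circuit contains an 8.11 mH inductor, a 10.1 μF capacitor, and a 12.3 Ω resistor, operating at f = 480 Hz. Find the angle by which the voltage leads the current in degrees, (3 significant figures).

-34.2°

ω = 2πf = 3016 rad/s
X_L = ωL = 24.5 Ω
X_C = 1/(ωC) = 32.8 Ω
Net reactance X = X_L − X_C = -8.37 Ω
Z = 12.3 − j8.37 Ω
|Z| = √(12.3² + 8.37²) = 14.9 Ω
∠Z = arctan(-8.37/12.3) = -34.2°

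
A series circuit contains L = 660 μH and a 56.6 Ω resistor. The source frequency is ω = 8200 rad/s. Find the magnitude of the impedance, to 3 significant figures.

56.9 Ω

X_L = ωL = 5.41 Ω
Z = 56.6 + j5.41 Ω
|Z| = √(56.6² + 5.41²) = 56.9 Ω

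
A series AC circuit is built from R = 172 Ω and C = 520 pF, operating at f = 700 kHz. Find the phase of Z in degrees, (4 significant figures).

-68.53°

ω = 2πf = 4.398e+06 rad/s
X_C = 1/(ωC) = 437.2 Ω
Z = 172.0 − j437.2 Ω
|Z| = √(172.0² + 437.2²) = 469.9 Ω
∠Z = arctan(-437.2/172.0) = -68.53°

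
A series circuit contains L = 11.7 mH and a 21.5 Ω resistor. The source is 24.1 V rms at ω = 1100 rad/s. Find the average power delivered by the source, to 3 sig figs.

19.9 W

X_L = ωL = 12.9 Ω
Z = 21.5 + j12.9 Ω
|Z| = √(21.5² + 12.9²) = 25.1 Ω
∠Z = arctan(12.9/21.5) = 30.9°
I = V/|Z| = 962 mA
P = VI cos φ = 24.1 × 0.962 × cos(30.9°) = 19.9 W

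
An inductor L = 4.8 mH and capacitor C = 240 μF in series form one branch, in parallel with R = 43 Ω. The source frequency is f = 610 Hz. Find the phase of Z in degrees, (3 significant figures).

68.1°

ω = 2πf = 3833 rad/s
X_L = ωL = 18.4 Ω
X_C = 1/(ωC) = 1.09 Ω
Branch 1: Z₁ = R = 43.0 Ω
Branch 2 (series LC): Z₂ = j(X_L − X_C) = j17.3 Ω
Parallel: Z = Z₁Z₂/(Z₁+Z₂), |Z| = 16.1 Ω, ∠Z = 68.1°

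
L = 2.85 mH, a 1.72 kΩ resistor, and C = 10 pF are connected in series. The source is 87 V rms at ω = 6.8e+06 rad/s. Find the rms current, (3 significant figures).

17.5 mA

X_L = ωL = 19400 Ω
X_C = 1/(ωC) = 14700 Ω
Net reactance X = X_L − X_C = 4670 Ω
Z = 1720 + j4670 Ω
|Z| = √(1720² + 4670²) = 4980 Ω
I = V/|Z| = 87/4980 = 17.5 mA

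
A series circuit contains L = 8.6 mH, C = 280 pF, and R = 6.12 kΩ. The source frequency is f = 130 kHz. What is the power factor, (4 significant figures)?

ω = 2πf = 816800 rad/s
X_L = ωL = 7025 Ω
X_C = 1/(ωC) = 4372 Ω
Net reactance X = X_L − X_C = 2652 Ω
Z = 6120 + j2652 Ω
|Z| = √(6120² + 2652²) = 6670 Ω
∠Z = arctan(2652/6120) = 23.43°
cos φ = cos(23.43°) = 0.9175

0.9175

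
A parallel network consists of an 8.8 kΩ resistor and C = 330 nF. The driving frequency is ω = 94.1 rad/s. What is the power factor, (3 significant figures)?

X_C = 1/(ωC) = 32200 Ω
Parallel: admittances add. Y = 1/R + jωC
Y = (0.000114 + j3.11e-05) S
|Y| = 0.000118 S → |Z| = 1/|Y| = 8490 Ω, ∠Z = −∠Y = -15.3°
cos φ = cos(-15.3°) = 0.965

0.965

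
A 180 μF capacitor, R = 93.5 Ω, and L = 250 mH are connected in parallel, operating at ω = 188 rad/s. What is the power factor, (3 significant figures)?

X_L = ωL = 47.0 Ω
X_C = 1/(ωC) = 29.6 Ω
Parallel: admittances add. Y = 1/R + 1/(jωL) + jωC
Y = (0.0107 + j0.0126) S
|Y| = 0.0165 S → |Z| = 1/|Y| = 60.6 Ω, ∠Z = −∠Y = -49.6°
cos φ = cos(-49.6°) = 0.648

0.648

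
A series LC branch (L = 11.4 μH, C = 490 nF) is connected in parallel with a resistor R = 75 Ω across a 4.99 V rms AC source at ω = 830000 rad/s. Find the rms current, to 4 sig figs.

715.6 mA

X_L = ωL = 9.462 Ω
X_C = 1/(ωC) = 2.459 Ω
Branch 1: Z₁ = R = 75.00 Ω
Branch 2 (series LC): Z₂ = j(X_L − X_C) = j7.003 Ω
Parallel: Z = Z₁Z₂/(Z₁+Z₂), |Z| = 6.973 Ω, ∠Z = 84.67°
I = V/|Z| = 4.99/6.973 = 715.6 mA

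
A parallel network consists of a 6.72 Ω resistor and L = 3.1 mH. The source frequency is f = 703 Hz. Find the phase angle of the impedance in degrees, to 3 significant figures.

ω = 2πf = 4417 rad/s
X_L = ωL = 13.7 Ω
Parallel: admittances add. Y = 1/R + 1/(jωL)
Y = (0.149 − j0.0730) S
|Y| = 0.166 S → |Z| = 1/|Y| = 6.03 Ω, ∠Z = −∠Y = 26.1°

26.1°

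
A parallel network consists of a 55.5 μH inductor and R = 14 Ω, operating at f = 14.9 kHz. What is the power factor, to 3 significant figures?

ω = 2πf = 93620 rad/s
X_L = ωL = 5.20 Ω
Parallel: admittances add. Y = 1/R + 1/(jωL)
Y = (0.0714 − j0.192) S
|Y| = 0.205 S → |Z| = 1/|Y| = 4.87 Ω, ∠Z = −∠Y = 69.6°
cos φ = cos(69.6°) = 0.348

0.348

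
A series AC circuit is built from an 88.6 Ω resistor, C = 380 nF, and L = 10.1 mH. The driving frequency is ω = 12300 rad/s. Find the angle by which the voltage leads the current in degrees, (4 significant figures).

-45.36°

X_L = ωL = 124.2 Ω
X_C = 1/(ωC) = 213.9 Ω
Net reactance X = X_L − X_C = -89.72 Ω
Z = 88.60 − j89.72 Ω
|Z| = √(88.60² + 89.72²) = 126.1 Ω
∠Z = arctan(-89.72/88.60) = -45.36°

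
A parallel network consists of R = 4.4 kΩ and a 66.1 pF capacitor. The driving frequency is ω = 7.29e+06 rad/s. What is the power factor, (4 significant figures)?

0.4266

X_C = 1/(ωC) = 2075 Ω
Parallel: admittances add. Y = 1/R + jωC
Y = (0.0002273 + j0.0004819) S
|Y| = 0.0005328 S → |Z| = 1/|Y| = 1877 Ω, ∠Z = −∠Y = -64.75°
cos φ = cos(-64.75°) = 0.4266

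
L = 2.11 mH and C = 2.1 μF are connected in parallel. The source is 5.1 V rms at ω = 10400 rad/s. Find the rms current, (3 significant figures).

121 mA

X_L = ωL = 21.9 Ω
X_C = 1/(ωC) = 45.8 Ω
Parallel: admittances add. Y = 1/(jωL) + jωC
Y = (0 − j0.0237) S
|Y| = 0.0237 S → |Z| = 1/|Y| = 42.1 Ω, ∠Z = −∠Y = 90.0°
I = V/|Z| = 5.1/42.1 = 121 mA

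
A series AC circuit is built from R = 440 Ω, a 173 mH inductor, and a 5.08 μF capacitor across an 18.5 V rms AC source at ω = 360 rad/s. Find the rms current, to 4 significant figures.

28.27 mA

X_L = ωL = 62.28 Ω
X_C = 1/(ωC) = 546.8 Ω
Net reactance X = X_L − X_C = -484.5 Ω
Z = 440.0 − j484.5 Ω
|Z| = √(440.0² + 484.5²) = 654.5 Ω
I = V/|Z| = 18.5/654.5 = 28.27 mA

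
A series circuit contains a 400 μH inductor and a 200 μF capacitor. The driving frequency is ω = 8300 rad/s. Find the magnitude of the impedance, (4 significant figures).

X_L = ωL = 3.320 Ω
X_C = 1/(ωC) = 0.6024 Ω
Net reactance X = X_L − X_C = 2.718 Ω
Z = j2.718 Ω
|Z| = √(0² + 2.718²) = 2.718 Ω

2.718 Ω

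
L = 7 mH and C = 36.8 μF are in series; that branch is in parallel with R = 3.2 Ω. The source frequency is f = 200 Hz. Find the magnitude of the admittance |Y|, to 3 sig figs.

322 mS

ω = 2πf = 1257 rad/s
X_L = ωL = 8.80 Ω
X_C = 1/(ωC) = 21.6 Ω
Branch 1: Z₁ = R = 3.20 Ω
Branch 2 (series LC): Z₂ = j(X_L − X_C) = −j12.8 Ω
Parallel: Z = Z₁Z₂/(Z₁+Z₂), |Z| = 3.10 Ω, ∠Z = -14.0°
|Y| = 1/|Z| = 322 mS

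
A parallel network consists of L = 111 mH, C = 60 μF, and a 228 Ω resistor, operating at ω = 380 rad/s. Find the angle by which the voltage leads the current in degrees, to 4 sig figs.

X_L = ωL = 42.18 Ω
X_C = 1/(ωC) = 43.86 Ω
Parallel: admittances add. Y = 1/R + 1/(jωL) + jωC
Y = (0.004386 − j0.0009079) S
|Y| = 0.004479 S → |Z| = 1/|Y| = 223.3 Ω, ∠Z = −∠Y = 11.70°

11.70°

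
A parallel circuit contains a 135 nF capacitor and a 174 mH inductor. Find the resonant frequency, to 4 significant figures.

1.038 kHz

ω₀ = 1/√(LC) = 1/√(0.174 × 1.35e-07) = 6525 rad/s
f₀ = ω₀/(2π) = 1.038 kHz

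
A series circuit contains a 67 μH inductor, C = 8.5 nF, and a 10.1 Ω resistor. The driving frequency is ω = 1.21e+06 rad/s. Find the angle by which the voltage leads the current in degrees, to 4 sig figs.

-57.99°

X_L = ωL = 81.07 Ω
X_C = 1/(ωC) = 97.23 Ω
Net reactance X = X_L − X_C = -16.16 Ω
Z = 10.10 − j16.16 Ω
|Z| = √(10.10² + 16.16²) = 19.06 Ω
∠Z = arctan(-16.16/10.10) = -57.99°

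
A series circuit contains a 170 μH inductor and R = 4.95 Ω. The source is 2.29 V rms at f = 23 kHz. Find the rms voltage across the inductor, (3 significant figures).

2.24 V

ω = 2πf = 144500 rad/s
X_L = ωL = 24.6 Ω
Z = 4.95 + j24.6 Ω
|Z| = √(4.95² + 24.6²) = 25.1 Ω
I = V/|Z| = 91.4 mA
V_L = I·|Z_L| = 0.0914 × 24.6 = 2.24 V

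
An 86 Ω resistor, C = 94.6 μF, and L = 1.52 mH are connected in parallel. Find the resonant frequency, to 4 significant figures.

419.7 Hz

ω₀ = 1/√(LC) = 1/√(0.00152 × 9.46e-05) = 2637 rad/s
f₀ = ω₀/(2π) = 419.7 Hz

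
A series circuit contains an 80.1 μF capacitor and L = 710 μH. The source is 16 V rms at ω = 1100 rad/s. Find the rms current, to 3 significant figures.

1.51 A

X_L = ωL = 0.781 Ω
X_C = 1/(ωC) = 11.3 Ω
Net reactance X = X_L − X_C = -10.6 Ω
Z = − j10.6 Ω
|Z| = √(0² + 10.6²) = 10.6 Ω
I = V/|Z| = 16/10.6 = 1.51 A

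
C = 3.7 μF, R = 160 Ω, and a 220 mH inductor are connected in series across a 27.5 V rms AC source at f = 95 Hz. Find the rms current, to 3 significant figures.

76.6 mA

ω = 2πf = 596.9 rad/s
X_L = ωL = 131 Ω
X_C = 1/(ωC) = 453 Ω
Net reactance X = X_L − X_C = -321 Ω
Z = 160 − j321 Ω
|Z| = √(160² + 321²) = 359 Ω
I = V/|Z| = 27.5/359 = 76.6 mA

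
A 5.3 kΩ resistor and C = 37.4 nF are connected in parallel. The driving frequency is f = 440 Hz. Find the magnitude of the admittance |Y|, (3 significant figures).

215 μS

ω = 2πf = 2765 rad/s
X_C = 1/(ωC) = 9670 Ω
Parallel: admittances add. Y = 1/R + jωC
Y = (0.000189 + j0.000103) S
|Y| = 0.000215 S → |Z| = 1/|Y| = 4650 Ω, ∠Z = −∠Y = -28.7°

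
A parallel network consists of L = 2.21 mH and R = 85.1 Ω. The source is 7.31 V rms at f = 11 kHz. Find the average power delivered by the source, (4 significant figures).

ω = 2πf = 69120 rad/s
X_L = ωL = 152.7 Ω
Parallel: admittances add. Y = 1/R + 1/(jωL)
Y = (0.01175 − j0.006547) S
|Y| = 0.01345 S → |Z| = 1/|Y| = 74.34 Ω, ∠Z = −∠Y = 29.12°
I = V/|Z| = 98.33 mA
P = VI cos φ = 7.31 × 0.09833 × cos(29.12°) = 627.9 mW

627.9 mW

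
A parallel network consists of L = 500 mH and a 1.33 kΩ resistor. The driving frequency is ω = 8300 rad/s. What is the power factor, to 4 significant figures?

0.9523

X_L = ωL = 4150 Ω
Parallel: admittances add. Y = 1/R + 1/(jωL)
Y = (0.0007519 − j0.0002410) S
|Y| = 0.0007895 S → |Z| = 1/|Y| = 1267 Ω, ∠Z = −∠Y = 17.77°
cos φ = cos(17.77°) = 0.9523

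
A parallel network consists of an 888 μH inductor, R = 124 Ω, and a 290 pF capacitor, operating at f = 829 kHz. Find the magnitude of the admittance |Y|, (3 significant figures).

8.17 mS

ω = 2πf = 5.209e+06 rad/s
X_L = ωL = 4630 Ω
X_C = 1/(ωC) = 662 Ω
Parallel: admittances add. Y = 1/R + 1/(jωL) + jωC
Y = (0.00806 + j0.00129) S
|Y| = 0.00817 S → |Z| = 1/|Y| = 122 Ω, ∠Z = −∠Y = -9.12°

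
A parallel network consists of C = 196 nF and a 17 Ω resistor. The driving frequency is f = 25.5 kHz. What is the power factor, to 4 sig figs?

0.8822

ω = 2πf = 160200 rad/s
X_C = 1/(ωC) = 31.84 Ω
Parallel: admittances add. Y = 1/R + jωC
Y = (0.05882 + j0.03140) S
|Y| = 0.06668 S → |Z| = 1/|Y| = 15.00 Ω, ∠Z = −∠Y = -28.10°
cos φ = cos(-28.10°) = 0.8822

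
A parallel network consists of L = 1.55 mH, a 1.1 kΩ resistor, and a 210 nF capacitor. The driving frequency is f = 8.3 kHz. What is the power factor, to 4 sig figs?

0.5393

ω = 2πf = 52150 rad/s
X_L = ωL = 80.83 Ω
X_C = 1/(ωC) = 91.31 Ω
Parallel: admittances add. Y = 1/R + 1/(jωL) + jωC
Y = (0.0009091 − j0.001420) S
|Y| = 0.001686 S → |Z| = 1/|Y| = 593.2 Ω, ∠Z = −∠Y = 57.36°
cos φ = cos(57.36°) = 0.5393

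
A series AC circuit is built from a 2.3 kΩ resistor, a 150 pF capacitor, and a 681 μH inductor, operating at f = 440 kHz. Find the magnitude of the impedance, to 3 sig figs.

2360 Ω

ω = 2πf = 2.765e+06 rad/s
X_L = ωL = 1880 Ω
X_C = 1/(ωC) = 2410 Ω
Net reactance X = X_L − X_C = -529 Ω
Z = 2300 − j529 Ω
|Z| = √(2300² + 529²) = 2360 Ω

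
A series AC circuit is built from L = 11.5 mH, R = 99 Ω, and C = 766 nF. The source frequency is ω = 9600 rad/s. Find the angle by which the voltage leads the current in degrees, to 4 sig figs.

X_L = ωL = 110.4 Ω
X_C = 1/(ωC) = 136.0 Ω
Net reactance X = X_L − X_C = -25.59 Ω
Z = 99.00 − j25.59 Ω
|Z| = √(99.00² + 25.59²) = 102.3 Ω
∠Z = arctan(-25.59/99.00) = -14.49°

-14.49°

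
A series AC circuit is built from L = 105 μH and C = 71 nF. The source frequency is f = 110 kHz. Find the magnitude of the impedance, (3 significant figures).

52.2 Ω

ω = 2πf = 691200 rad/s
X_L = ωL = 72.6 Ω
X_C = 1/(ωC) = 20.4 Ω
Net reactance X = X_L − X_C = 52.2 Ω
Z = j52.2 Ω
|Z| = √(0² + 52.2²) = 52.2 Ω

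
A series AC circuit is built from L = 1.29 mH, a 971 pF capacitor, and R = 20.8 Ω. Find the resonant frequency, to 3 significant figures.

ω₀ = 1/√(LC) = 1/√(0.00129 × 9.71e-10) = 893500 rad/s
f₀ = ω₀/(2π) = 142 kHz

142 kHz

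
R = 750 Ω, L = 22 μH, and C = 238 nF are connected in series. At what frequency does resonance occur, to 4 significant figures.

ω₀ = 1/√(LC) = 1/√(2.2e-05 × 2.38e-07) = 437000 rad/s
f₀ = ω₀/(2π) = 69.55 kHz

69.55 kHz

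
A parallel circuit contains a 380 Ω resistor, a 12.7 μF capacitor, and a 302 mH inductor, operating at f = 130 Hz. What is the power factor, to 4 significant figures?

0.3844

ω = 2πf = 816.8 rad/s
X_L = ωL = 246.7 Ω
X_C = 1/(ωC) = 96.40 Ω
Parallel: admittances add. Y = 1/R + 1/(jωL) + jωC
Y = (0.002632 + j0.006320) S
|Y| = 0.006846 S → |Z| = 1/|Y| = 146.1 Ω, ∠Z = −∠Y = -67.39°
cos φ = cos(-67.39°) = 0.3844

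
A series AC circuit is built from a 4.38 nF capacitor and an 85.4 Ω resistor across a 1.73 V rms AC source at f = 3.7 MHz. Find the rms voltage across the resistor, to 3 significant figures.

ω = 2πf = 2.325e+07 rad/s
X_C = 1/(ωC) = 9.82 Ω
Z = 85.4 − j9.82 Ω
|Z| = √(85.4² + 9.82²) = 86.0 Ω
I = V/|Z| = 20.1 mA
V_R = I·|Z_R| = 0.0201 × 85.4 = 1.72 V

1.72 V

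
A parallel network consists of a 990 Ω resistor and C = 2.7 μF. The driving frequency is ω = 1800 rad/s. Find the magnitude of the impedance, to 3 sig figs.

X_C = 1/(ωC) = 206 Ω
Parallel: admittances add. Y = 1/R + jωC
Y = (0.00101 + j0.00486) S
|Y| = 0.00496 S → |Z| = 1/|Y| = 201 Ω, ∠Z = −∠Y = -78.3°

201 Ω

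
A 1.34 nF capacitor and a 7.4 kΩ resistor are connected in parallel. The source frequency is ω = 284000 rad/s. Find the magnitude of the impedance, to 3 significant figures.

X_C = 1/(ωC) = 2630 Ω
Parallel: admittances add. Y = 1/R + jωC
Y = (0.000135 + j0.000381) S
|Y| = 0.000404 S → |Z| = 1/|Y| = 2480 Ω, ∠Z = −∠Y = -70.5°

2480 Ω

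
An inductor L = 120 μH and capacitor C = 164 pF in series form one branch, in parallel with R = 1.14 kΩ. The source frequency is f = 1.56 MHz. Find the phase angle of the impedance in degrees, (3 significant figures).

ω = 2πf = 9.802e+06 rad/s
X_L = ωL = 1180 Ω
X_C = 1/(ωC) = 622 Ω
Branch 1: Z₁ = R = 1140 Ω
Branch 2 (series LC): Z₂ = j(X_L − X_C) = j554 Ω
Parallel: Z = Z₁Z₂/(Z₁+Z₂), |Z| = 498 Ω, ∠Z = 64.1°

64.1°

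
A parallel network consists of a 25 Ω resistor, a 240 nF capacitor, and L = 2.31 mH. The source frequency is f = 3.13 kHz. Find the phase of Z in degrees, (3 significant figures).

ω = 2πf = 19670 rad/s
X_L = ωL = 45.4 Ω
X_C = 1/(ωC) = 212 Ω
Parallel: admittances add. Y = 1/R + 1/(jωL) + jωC
Y = (0.0400 − j0.0173) S
|Y| = 0.0436 S → |Z| = 1/|Y| = 22.9 Ω, ∠Z = −∠Y = 23.4°

23.4°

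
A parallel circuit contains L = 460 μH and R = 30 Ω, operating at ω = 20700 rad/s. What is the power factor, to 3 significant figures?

0.303

X_L = ωL = 9.52 Ω
Parallel: admittances add. Y = 1/R + 1/(jωL)
Y = (0.0333 − j0.105) S
|Y| = 0.110 S → |Z| = 1/|Y| = 9.08 Ω, ∠Z = −∠Y = 72.4°
cos φ = cos(72.4°) = 0.303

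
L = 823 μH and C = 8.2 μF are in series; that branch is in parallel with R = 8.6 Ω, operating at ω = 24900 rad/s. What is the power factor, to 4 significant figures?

X_L = ωL = 20.49 Ω
X_C = 1/(ωC) = 4.898 Ω
Branch 1: Z₁ = R = 8.600 Ω
Branch 2 (series LC): Z₂ = j(X_L − X_C) = j15.60 Ω
Parallel: Z = Z₁Z₂/(Z₁+Z₂), |Z| = 7.531 Ω, ∠Z = 28.87°
cos φ = cos(28.87°) = 0.8757

0.8757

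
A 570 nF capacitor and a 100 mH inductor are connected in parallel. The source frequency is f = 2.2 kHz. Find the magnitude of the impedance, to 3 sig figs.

ω = 2πf = 13820 rad/s
X_L = ωL = 1380 Ω
X_C = 1/(ωC) = 127 Ω
Parallel: admittances add. Y = 1/(jωL) + jωC
Y = (0 + j0.00716) S
|Y| = 0.00716 S → |Z| = 1/|Y| = 140 Ω, ∠Z = −∠Y = -90.0°

140 Ω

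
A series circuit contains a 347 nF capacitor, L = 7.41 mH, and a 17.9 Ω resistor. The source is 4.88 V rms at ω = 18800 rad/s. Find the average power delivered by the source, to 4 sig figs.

826.3 mW

X_L = ωL = 139.3 Ω
X_C = 1/(ωC) = 153.3 Ω
Net reactance X = X_L − X_C = -13.98 Ω
Z = 17.90 − j13.98 Ω
|Z| = √(17.90² + 13.98²) = 22.71 Ω
∠Z = arctan(-13.98/17.90) = -37.99°
I = V/|Z| = 214.9 mA
P = VI cos φ = 4.88 × 0.2149 × cos(-37.99°) = 826.3 mW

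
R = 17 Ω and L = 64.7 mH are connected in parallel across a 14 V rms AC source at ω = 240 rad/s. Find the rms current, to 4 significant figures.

1.221 A

X_L = ωL = 15.53 Ω
Parallel: admittances add. Y = 1/R + 1/(jωL)
Y = (0.05882 − j0.06440) S
|Y| = 0.08722 S → |Z| = 1/|Y| = 11.47 Ω, ∠Z = −∠Y = 47.59°
I = V/|Z| = 14/11.47 = 1.221 A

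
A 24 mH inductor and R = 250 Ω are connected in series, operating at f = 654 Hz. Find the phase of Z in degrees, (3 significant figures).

21.5°

ω = 2πf = 4109 rad/s
X_L = ωL = 98.6 Ω
Z = 250 + j98.6 Ω
|Z| = √(250² + 98.6²) = 269 Ω
∠Z = arctan(98.6/250) = 21.5°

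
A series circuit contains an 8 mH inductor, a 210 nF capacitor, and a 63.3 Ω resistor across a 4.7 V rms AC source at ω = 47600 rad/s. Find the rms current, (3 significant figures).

X_L = ωL = 381 Ω
X_C = 1/(ωC) = 100 Ω
Net reactance X = X_L − X_C = 281 Ω
Z = 63.3 + j281 Ω
|Z| = √(63.3² + 281²) = 288 Ω
I = V/|Z| = 4.7/288 = 16.3 mA

16.3 mA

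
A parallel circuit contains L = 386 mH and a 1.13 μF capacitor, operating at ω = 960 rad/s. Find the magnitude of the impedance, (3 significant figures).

X_L = ωL = 371 Ω
X_C = 1/(ωC) = 922 Ω
Parallel: admittances add. Y = 1/(jωL) + jωC
Y = (0 − j0.00161) S
|Y| = 0.00161 S → |Z| = 1/|Y| = 620 Ω, ∠Z = −∠Y = 90.0°

620 Ω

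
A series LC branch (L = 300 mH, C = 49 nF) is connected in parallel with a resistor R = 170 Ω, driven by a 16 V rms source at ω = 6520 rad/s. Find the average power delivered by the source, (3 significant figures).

X_L = ωL = 1960 Ω
X_C = 1/(ωC) = 3130 Ω
Branch 1: Z₁ = R = 170 Ω
Branch 2 (series LC): Z₂ = j(X_L − X_C) = −j1170 Ω
Parallel: Z = Z₁Z₂/(Z₁+Z₂), |Z| = 168 Ω, ∠Z = -8.24°
I = V/|Z| = 95.1 mA
P = VI cos φ = 16 × 0.0951 × cos(-8.24°) = 1.51 W

1.51 W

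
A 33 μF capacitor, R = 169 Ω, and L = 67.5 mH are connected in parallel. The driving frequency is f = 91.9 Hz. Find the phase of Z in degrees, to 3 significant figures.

48.1°

ω = 2πf = 577.4 rad/s
X_L = ωL = 39.0 Ω
X_C = 1/(ωC) = 52.5 Ω
Parallel: admittances add. Y = 1/R + 1/(jωL) + jωC
Y = (0.00592 − j0.00660) S
|Y| = 0.00887 S → |Z| = 1/|Y| = 113 Ω, ∠Z = −∠Y = 48.1°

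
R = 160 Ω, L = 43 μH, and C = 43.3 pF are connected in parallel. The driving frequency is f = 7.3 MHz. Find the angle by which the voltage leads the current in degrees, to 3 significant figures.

-13.3°

ω = 2πf = 4.587e+07 rad/s
X_L = ωL = 1970 Ω
X_C = 1/(ωC) = 504 Ω
Parallel: admittances add. Y = 1/R + 1/(jωL) + jωC
Y = (0.00625 + j0.00148) S
|Y| = 0.00642 S → |Z| = 1/|Y| = 156 Ω, ∠Z = −∠Y = -13.3°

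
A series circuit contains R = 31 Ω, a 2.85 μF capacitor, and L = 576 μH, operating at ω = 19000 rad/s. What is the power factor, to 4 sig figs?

0.9718

X_L = ωL = 10.94 Ω
X_C = 1/(ωC) = 18.47 Ω
Net reactance X = X_L − X_C = -7.523 Ω
Z = 31.00 − j7.523 Ω
|Z| = √(31.00² + 7.523²) = 31.90 Ω
∠Z = arctan(-7.523/31.00) = -13.64°
cos φ = cos(-13.64°) = 0.9718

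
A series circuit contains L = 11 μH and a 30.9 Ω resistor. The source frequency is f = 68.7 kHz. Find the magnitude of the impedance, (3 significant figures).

ω = 2πf = 431700 rad/s
X_L = ωL = 4.75 Ω
Z = 30.9 + j4.75 Ω
|Z| = √(30.9² + 4.75²) = 31.3 Ω

31.3 Ω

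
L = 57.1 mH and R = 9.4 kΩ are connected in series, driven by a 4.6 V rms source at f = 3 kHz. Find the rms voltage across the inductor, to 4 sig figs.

0.5233 V

ω = 2πf = 18850 rad/s
X_L = ωL = 1076 Ω
Z = 9400 + j1076 Ω
|Z| = √(9400² + 1076²) = 9461 Ω
I = V/|Z| = 486.2 μA
V_L = I·|Z_L| = 0.0004862 × 1076 = 0.5233 V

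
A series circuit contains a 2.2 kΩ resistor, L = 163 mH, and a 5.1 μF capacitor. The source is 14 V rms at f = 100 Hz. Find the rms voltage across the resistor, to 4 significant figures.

13.94 V

ω = 2πf = 628.3 rad/s
X_L = ωL = 102.4 Ω
X_C = 1/(ωC) = 312.1 Ω
Net reactance X = X_L − X_C = -209.7 Ω
Z = 2200 − j209.7 Ω
|Z| = √(2200² + 209.7²) = 2210 Ω
I = V/|Z| = 6.335 mA
V_R = I·|Z_R| = 0.006335 × 2200 = 13.94 V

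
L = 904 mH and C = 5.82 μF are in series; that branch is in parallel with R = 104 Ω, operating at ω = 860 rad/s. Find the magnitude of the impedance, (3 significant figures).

102 Ω

X_L = ωL = 777 Ω
X_C = 1/(ωC) = 200 Ω
Branch 1: Z₁ = R = 104 Ω
Branch 2 (series LC): Z₂ = j(X_L − X_C) = j578 Ω
Parallel: Z = Z₁Z₂/(Z₁+Z₂), |Z| = 102 Ω, ∠Z = 10.2°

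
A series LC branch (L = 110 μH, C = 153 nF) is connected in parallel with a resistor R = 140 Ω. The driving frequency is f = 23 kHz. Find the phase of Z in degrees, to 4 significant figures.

ω = 2πf = 144500 rad/s
X_L = ωL = 15.90 Ω
X_C = 1/(ωC) = 45.23 Ω
Branch 1: Z₁ = R = 140.0 Ω
Branch 2 (series LC): Z₂ = j(X_L − X_C) = −j29.33 Ω
Parallel: Z = Z₁Z₂/(Z₁+Z₂), |Z| = 28.71 Ω, ∠Z = -78.17°

-78.17°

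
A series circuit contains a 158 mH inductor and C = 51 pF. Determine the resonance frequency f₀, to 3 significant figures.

ω₀ = 1/√(LC) = 1/√(0.158 × 5.1e-11) = 352300 rad/s
f₀ = ω₀/(2π) = 56.1 kHz

56.1 kHz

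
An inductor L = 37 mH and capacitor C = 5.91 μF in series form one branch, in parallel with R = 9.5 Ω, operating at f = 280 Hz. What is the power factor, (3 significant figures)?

ω = 2πf = 1759 rad/s
X_L = ωL = 65.1 Ω
X_C = 1/(ωC) = 96.2 Ω
Branch 1: Z₁ = R = 9.50 Ω
Branch 2 (series LC): Z₂ = j(X_L − X_C) = −j31.1 Ω
Parallel: Z = Z₁Z₂/(Z₁+Z₂), |Z| = 9.09 Ω, ∠Z = -17.0°
cos φ = cos(-17.0°) = 0.956

0.956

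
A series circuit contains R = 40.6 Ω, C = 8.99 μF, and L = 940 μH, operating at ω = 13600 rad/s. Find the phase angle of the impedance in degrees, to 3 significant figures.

X_L = ωL = 12.8 Ω
X_C = 1/(ωC) = 8.18 Ω
Net reactance X = X_L − X_C = 4.60 Ω
Z = 40.6 + j4.60 Ω
|Z| = √(40.6² + 4.60²) = 40.9 Ω
∠Z = arctan(4.60/40.6) = 6.47°

6.47°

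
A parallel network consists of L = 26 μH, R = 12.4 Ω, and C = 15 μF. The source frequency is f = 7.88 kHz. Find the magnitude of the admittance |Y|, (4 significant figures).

87.58 mS

ω = 2πf = 49510 rad/s
X_L = ωL = 1.287 Ω
X_C = 1/(ωC) = 1.346 Ω
Parallel: admittances add. Y = 1/R + 1/(jωL) + jωC
Y = (0.08065 − j0.03415) S
|Y| = 0.08758 S → |Z| = 1/|Y| = 11.42 Ω, ∠Z = −∠Y = 22.95°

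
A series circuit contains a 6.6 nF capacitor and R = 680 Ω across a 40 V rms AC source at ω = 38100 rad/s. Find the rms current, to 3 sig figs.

X_C = 1/(ωC) = 3980 Ω
Z = 680 − j3980 Ω
|Z| = √(680² + 3980²) = 4030 Ω
I = V/|Z| = 40/4030 = 9.91 mA

9.91 mA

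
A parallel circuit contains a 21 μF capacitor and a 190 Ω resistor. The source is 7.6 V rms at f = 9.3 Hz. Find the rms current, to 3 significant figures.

ω = 2πf = 58.43 rad/s
X_C = 1/(ωC) = 815 Ω
Parallel: admittances add. Y = 1/R + jωC
Y = (0.00526 + j0.00123) S
|Y| = 0.00540 S → |Z| = 1/|Y| = 185 Ω, ∠Z = −∠Y = -13.1°
I = V/|Z| = 7.6/185 = 41.1 mA

41.1 mA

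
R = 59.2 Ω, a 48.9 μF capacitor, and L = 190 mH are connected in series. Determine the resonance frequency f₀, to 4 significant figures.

ω₀ = 1/√(LC) = 1/√(0.19 × 4.89e-05) = 328.1 rad/s
f₀ = ω₀/(2π) = 52.21 Hz

52.21 Hz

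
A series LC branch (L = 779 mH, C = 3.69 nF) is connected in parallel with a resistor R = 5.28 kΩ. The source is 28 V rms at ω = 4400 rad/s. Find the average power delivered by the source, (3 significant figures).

X_L = ωL = 3430 Ω
X_C = 1/(ωC) = 61600 Ω
Branch 1: Z₁ = R = 5280 Ω
Branch 2 (series LC): Z₂ = j(X_L − X_C) = −j58200 Ω
Parallel: Z = Z₁Z₂/(Z₁+Z₂), |Z| = 5260 Ω, ∠Z = -5.19°
I = V/|Z| = 5.32 mA
P = VI cos φ = 28 × 0.00532 × cos(-5.19°) = 148 mW

148 mW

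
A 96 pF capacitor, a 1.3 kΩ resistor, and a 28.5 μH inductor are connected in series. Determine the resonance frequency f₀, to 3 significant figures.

3.04 MHz

ω₀ = 1/√(LC) = 1/√(2.85e-05 × 9.6e-11) = 1.912e+07 rad/s
f₀ = ω₀/(2π) = 3.04 MHz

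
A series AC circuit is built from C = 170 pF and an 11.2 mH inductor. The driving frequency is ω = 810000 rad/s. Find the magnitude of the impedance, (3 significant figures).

1810 Ω

X_L = ωL = 9070 Ω
X_C = 1/(ωC) = 7260 Ω
Net reactance X = X_L − X_C = 1810 Ω
Z = j1810 Ω
|Z| = √(0² + 1810²) = 1810 Ω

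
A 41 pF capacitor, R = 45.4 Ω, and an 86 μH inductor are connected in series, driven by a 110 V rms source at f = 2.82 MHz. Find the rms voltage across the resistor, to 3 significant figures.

32.4 V

ω = 2πf = 1.772e+07 rad/s
X_L = ωL = 1520 Ω
X_C = 1/(ωC) = 1380 Ω
Net reactance X = X_L − X_C = 147 Ω
Z = 45.4 + j147 Ω
|Z| = √(45.4² + 147²) = 154 Ω
I = V/|Z| = 714 mA
V_R = I·|Z_R| = 0.714 × 45.4 = 32.4 V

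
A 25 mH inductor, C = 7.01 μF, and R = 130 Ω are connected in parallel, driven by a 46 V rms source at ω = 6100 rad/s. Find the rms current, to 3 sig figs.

X_L = ωL = 152 Ω
X_C = 1/(ωC) = 23.4 Ω
Parallel: admittances add. Y = 1/R + 1/(jωL) + jωC
Y = (0.00769 + j0.0362) S
|Y| = 0.0370 S → |Z| = 1/|Y| = 27.0 Ω, ∠Z = −∠Y = -78.0°
I = V/|Z| = 46/27.0 = 1.70 A

1.70 A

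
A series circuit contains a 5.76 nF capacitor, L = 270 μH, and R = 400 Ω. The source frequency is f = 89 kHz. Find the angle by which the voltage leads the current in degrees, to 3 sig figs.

ω = 2πf = 559200 rad/s
X_L = ωL = 151 Ω
X_C = 1/(ωC) = 310 Ω
Net reactance X = X_L − X_C = -159 Ω
Z = 400 − j159 Ω
|Z| = √(400² + 159²) = 431 Ω
∠Z = arctan(-159/400) = -21.7°

-21.7°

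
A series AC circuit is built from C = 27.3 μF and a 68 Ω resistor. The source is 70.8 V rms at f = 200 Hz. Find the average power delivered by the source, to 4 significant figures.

62.27 W

ω = 2πf = 1257 rad/s
X_C = 1/(ωC) = 29.15 Ω
Z = 68.00 − j29.15 Ω
|Z| = √(68.00² + 29.15²) = 73.98 Ω
∠Z = arctan(-29.15/68.00) = -23.20°
I = V/|Z| = 957.0 mA
P = VI cos φ = 70.8 × 0.9570 × cos(-23.20°) = 62.27 W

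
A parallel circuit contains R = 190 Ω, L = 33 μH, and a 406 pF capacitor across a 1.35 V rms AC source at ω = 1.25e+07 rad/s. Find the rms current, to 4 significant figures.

X_L = ωL = 412.5 Ω
X_C = 1/(ωC) = 197.0 Ω
Parallel: admittances add. Y = 1/R + 1/(jωL) + jωC
Y = (0.005263 + j0.002651) S
|Y| = 0.005893 S → |Z| = 1/|Y| = 169.7 Ω, ∠Z = −∠Y = -26.73°
I = V/|Z| = 1.35/169.7 = 7.956 mA

7.956 mA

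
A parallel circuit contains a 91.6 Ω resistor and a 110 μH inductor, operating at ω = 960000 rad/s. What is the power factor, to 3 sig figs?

0.755

X_L = ωL = 106 Ω
Parallel: admittances add. Y = 1/R + 1/(jωL)
Y = (0.0109 − j0.00947) S
|Y| = 0.0145 S → |Z| = 1/|Y| = 69.2 Ω, ∠Z = −∠Y = 40.9°
cos φ = cos(40.9°) = 0.755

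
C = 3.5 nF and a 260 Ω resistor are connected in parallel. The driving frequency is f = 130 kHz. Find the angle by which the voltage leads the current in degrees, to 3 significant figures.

-36.6°

ω = 2πf = 816800 rad/s
X_C = 1/(ωC) = 350 Ω
Parallel: admittances add. Y = 1/R + jωC
Y = (0.00385 + j0.00286) S
|Y| = 0.00479 S → |Z| = 1/|Y| = 209 Ω, ∠Z = −∠Y = -36.6°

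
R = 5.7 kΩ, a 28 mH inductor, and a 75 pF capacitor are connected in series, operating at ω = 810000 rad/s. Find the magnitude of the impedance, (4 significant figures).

8436 Ω

X_L = ωL = 22680 Ω
X_C = 1/(ωC) = 16460 Ω
Net reactance X = X_L − X_C = 6219 Ω
Z = 5700 + j6219 Ω
|Z| = √(5700² + 6219²) = 8436 Ω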